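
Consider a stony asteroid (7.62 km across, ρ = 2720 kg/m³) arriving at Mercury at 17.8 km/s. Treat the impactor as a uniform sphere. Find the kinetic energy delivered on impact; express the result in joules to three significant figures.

E ≈ 9.98 × 10^22 J

d = 7620 m; v = 17800 m/s.
Mass m = (π/6) ρ d³ = (π/6) × 2720 × (7620)³ = 6.301 × 10^14 kg
E = ½ m v² = 0.5 × 6.301 × 10^14 × (17800)² = 9.982 × 10^22 J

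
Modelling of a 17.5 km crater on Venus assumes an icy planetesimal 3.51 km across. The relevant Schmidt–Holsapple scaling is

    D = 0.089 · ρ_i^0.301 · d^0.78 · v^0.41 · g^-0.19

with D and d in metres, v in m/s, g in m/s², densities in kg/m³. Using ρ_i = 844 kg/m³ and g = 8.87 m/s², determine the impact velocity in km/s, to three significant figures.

v ≈ 28.7 km/s

Rearranging for v: v = [D / (0.089 · 844^0.301 · 3510^0.78 · 8.87^-0.19)]^(1/0.41).
D = 17500 m.
844^0.301 = 7.600
3510^0.78 = 582.6
8.87^-0.19 = 0.6605
Denominator = 0.089 × 7.600 × 582.6 × 0.6605 = 260.3
D / 260.3 = 17500 / 260.3 = 67.23
v = 67.23^(1/0.41) = 67.23^2.439 = 28670 m/s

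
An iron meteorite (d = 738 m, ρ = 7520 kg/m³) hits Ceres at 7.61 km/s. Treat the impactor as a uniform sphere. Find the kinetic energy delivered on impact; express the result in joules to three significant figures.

E ≈ 4.58 × 10^19 J

v = 7610 m/s.
Mass m = (π/6) ρ d³ = (π/6) × 7520 × (738)³ = 1.583 × 10^12 kg
E = ½ m v² = 0.5 × 1.583 × 10^12 × (7610)² = 4.584 × 10^19 J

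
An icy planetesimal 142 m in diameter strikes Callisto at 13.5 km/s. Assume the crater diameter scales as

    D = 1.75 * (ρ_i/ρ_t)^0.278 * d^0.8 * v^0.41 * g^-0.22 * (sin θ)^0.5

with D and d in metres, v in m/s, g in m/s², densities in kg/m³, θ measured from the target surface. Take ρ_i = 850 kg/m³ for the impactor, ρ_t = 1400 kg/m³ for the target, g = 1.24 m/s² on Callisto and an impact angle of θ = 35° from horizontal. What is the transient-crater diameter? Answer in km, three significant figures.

In SI units: v = 13500 m/s.
(ρ_i/ρ_t)^0.278 = (850/1400)^0.278 = 0.8705
d^0.8 = 142^0.8 = 52.70
v^0.41 = 13500^0.41 = 49.37
g^-0.22 = 1.24^-0.22 = 0.9538
(sin 35°)^0.5 = 0.5736^0.5 = 0.7574
D = 1.75 × 0.8705 × 52.70 × 49.37 × 0.9538 × 0.7574 = 2863 m
   = 2.863 km

D ≈ 2.86 km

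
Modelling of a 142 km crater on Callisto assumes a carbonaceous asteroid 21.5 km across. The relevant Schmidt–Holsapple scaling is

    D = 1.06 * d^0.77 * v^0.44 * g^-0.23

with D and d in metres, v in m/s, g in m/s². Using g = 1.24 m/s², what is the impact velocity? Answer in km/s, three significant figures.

v ≈ 13.2 km/s

Rearranging for v: v = [D / (1.06 · 21500^0.77 · 1.24^-0.23)]^(1/0.44).
D = 142000 m.
21500^0.77 = 2168
1.24^-0.23 = 0.9517
Denominator = 1.06 × 2168 × 0.9517 = 2187
D / 2187 = 142000 / 2187 = 64.93
v = 64.93^(1/0.44) = 64.93^2.2727 = 13157 m/s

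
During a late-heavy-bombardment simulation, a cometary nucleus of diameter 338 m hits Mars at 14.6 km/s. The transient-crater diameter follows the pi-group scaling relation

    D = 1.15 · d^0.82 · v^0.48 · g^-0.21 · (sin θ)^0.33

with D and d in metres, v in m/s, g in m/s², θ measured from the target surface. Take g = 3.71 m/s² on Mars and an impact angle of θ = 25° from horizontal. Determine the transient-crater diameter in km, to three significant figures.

D ≈ 7.77 km

In SI units: v = 14600 m/s.
d^0.82 = 338^0.82 = 118.5
v^0.48 = 14600^0.48 = 99.74
g^-0.21 = 3.71^-0.21 = 0.7593
(sin 25°)^0.33 = 0.4226^0.33 = 0.7526
D = 1.15 × 118.5 × 99.74 × 0.7593 × 0.7526 = 7767 m
   = 7.767 km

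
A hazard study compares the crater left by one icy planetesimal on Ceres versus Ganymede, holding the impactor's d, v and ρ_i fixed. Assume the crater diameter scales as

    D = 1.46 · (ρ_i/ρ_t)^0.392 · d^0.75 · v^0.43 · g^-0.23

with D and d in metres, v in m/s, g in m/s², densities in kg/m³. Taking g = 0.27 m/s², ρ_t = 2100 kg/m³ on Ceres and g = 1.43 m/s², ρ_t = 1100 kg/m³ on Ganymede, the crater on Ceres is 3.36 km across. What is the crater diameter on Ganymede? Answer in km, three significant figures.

D ≈ 2.95 km

The impactor-only factors (d, v, ρ_i) cancel in the ratio, leaving D_Ganymede/D_Ceres = (g_Ganymede/g_Ceres)^-0.23 · (ρ_t,Ceres/ρ_t,Ganymede)^0.392.
(1.43/0.27)^-0.23 = 5.296^-0.23 = 0.6815
(2100/1100)^0.392 = 1.909^0.392 = 1.288
Ratio = 0.6815 × 1.288 = 0.8778
D_Ganymede = 0.8778 × 3.36 km = 2.95 km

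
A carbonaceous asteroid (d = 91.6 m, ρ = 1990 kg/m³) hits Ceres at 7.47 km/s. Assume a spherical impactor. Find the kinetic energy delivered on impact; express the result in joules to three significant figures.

E ≈ 2.23 × 10^16 J

v = 7470 m/s.
Mass m = (π/6) ρ d³ = (π/6) × 1990 × (91.6)³ = 8.008 × 10^8 kg
E = ½ m v² = 0.5 × 8.008 × 10^8 × (7470)² = 2.234 × 10^16 J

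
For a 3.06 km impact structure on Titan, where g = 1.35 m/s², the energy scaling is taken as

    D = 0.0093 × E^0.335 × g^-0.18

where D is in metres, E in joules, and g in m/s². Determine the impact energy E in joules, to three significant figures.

Rearranging: E = [D / (0.0093 · g^-0.18)]^(1/0.335).
D = 3060 m.
g^-0.18 = 1.35^-0.18 = 0.9474
D / (0.0093 × 0.9474) = 3060 / (8.811 × 10^-3) = 3.473 × 10^5
E = (3.473 × 10^5)^2.9851 = 3.464 × 10^16 J

E ≈ 3.46 × 10^16 J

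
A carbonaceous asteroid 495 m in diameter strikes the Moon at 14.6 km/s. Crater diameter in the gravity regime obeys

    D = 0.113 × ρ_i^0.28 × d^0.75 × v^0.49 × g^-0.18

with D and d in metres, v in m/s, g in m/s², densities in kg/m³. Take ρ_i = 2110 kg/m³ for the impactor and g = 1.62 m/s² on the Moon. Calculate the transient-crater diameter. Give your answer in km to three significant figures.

D ≈ 10.2 km

In SI units: v = 14600 m/s.
ρ_i^0.28 = 2110^0.28 = 8.527
d^0.75 = 495^0.75 = 104.9
v^0.49 = 14600^0.49 = 109.8
g^-0.18 = 1.62^-0.18 = 0.9168
D = 0.113 × 8.527 × 104.9 × 109.8 × 0.9168 = 10175 m
   = 10.17 km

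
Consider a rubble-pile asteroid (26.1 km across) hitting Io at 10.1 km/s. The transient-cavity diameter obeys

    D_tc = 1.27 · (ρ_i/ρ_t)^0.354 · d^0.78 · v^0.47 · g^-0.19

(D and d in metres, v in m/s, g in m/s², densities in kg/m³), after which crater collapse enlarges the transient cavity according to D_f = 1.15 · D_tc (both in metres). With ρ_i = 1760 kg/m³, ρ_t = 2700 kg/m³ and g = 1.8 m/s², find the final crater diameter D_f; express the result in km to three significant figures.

D_f ≈ 238 km

In SI: d = 26100 m, v = 10100 m/s.
(ρ_i/ρ_t)^0.354 = (1760/2700)^0.354 = 0.8594
d^0.78 = 26100^0.78 = 2786
v^0.47 = 10100^0.47 = 76.21
g^-0.19 = 1.8^-0.19 = 0.8943
D_tc = 1.27 × 0.8594 × 2786 × 76.21 × 0.8943 = 2.072 × 10^5 m
D_f = 1.15 × 2.072 × 10^5 = 2.383 × 10^5 m
     = 238.3 km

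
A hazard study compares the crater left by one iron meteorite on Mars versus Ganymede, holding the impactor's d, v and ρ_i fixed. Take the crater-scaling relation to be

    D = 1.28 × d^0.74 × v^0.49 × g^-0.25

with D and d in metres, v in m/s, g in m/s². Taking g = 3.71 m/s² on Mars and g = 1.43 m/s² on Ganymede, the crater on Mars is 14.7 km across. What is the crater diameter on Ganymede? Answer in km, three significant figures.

D ≈ 18.7 km

All impactor-dependent factors cancel in the ratio, leaving D_Ganymede/D_Mars = (g_Ganymede/g_Mars)^-0.25.
(1.43/3.71)^-0.25 = 0.3854^-0.25 = 1.269
D_Ganymede = 1.269 × 14.7 km = 18.7 km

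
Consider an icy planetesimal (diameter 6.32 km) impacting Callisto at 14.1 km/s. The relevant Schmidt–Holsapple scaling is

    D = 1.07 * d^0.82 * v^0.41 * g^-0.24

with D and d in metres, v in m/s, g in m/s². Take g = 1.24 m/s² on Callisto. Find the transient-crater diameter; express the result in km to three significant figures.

D ≈ 66.8 km

In SI units: d = 6320 m, v = 14100 m/s.
d^0.82 = 6320^0.82 = 1308
v^0.41 = 14100^0.41 = 50.26
g^-0.24 = 1.24^-0.24 = 0.9497
D = 1.07 × 1308 × 50.26 × 0.9497 = 66804 m
   = 66.80 km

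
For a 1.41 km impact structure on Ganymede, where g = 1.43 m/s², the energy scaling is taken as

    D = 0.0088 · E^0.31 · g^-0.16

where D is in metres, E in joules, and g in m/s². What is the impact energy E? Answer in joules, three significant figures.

E ≈ 7.41 × 10^16 J

Rearranging: E = [D / (0.0088 · g^-0.16)]^(1/0.31).
D = 1410 m.
g^-0.16 = 1.43^-0.16 = 0.9444
D / (0.0088 × 0.9444) = 1410 / (8.311 × 10^-3) = 1.697 × 10^5
E = (1.697 × 10^5)^3.2258 = 7.412 × 10^16 J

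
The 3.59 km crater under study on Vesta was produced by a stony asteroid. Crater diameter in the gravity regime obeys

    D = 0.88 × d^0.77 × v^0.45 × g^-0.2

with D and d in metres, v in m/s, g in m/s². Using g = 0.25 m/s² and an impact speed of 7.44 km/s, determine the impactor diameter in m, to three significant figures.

d ≈ 186 m

Rearranging for d: d = [D / (0.88 · 7440^0.45 · 0.25^-0.2)]^(1/0.77).
D = 3590 m.
7440^0.45 = 55.23
0.25^-0.2 = 1.320
Denominator = 0.88 × 55.23 × 1.320 = 64.16
D / 64.16 = 3590 / 64.16 = 55.95
d = 55.95^(1/0.77) = 55.95^1.2987 = 186.2 m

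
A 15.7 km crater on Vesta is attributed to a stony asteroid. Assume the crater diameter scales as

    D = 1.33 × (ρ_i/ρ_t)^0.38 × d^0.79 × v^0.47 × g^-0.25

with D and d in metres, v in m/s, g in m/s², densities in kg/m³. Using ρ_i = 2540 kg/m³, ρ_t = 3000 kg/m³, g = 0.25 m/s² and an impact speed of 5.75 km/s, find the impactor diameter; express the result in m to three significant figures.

d ≈ 578 m

Rearranging for d: d = [D / (1.33 · (2540/3000)^0.38 · 5750^0.47 · 0.25^-0.25)]^(1/0.79).
D = 15700 m.
(2540/3000)^0.38 = 0.9387
5750^0.47 = 58.48
0.25^-0.25 = 1.414
Denominator = 1.33 × 0.9387 × 58.48 × 1.414 = 103.2
D / 103.2 = 15700 / 103.2 = 152.1
d = 152.1^(1/0.79) = 152.1^1.2658 = 578.3 m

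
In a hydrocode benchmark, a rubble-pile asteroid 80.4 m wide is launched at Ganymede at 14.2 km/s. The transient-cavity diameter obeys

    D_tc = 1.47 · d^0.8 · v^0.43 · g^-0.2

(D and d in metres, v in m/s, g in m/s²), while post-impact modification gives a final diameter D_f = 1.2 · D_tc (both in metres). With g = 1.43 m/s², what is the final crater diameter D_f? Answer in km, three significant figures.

v = 14200 m/s.
d^0.8 = 80.4^0.8 = 33.44
v^0.43 = 14200^0.43 = 61.02
g^-0.2 = 1.43^-0.2 = 0.9310
D_tc = 1.47 × 33.44 × 61.02 × 0.9310 = 2793 m
D_f = 1.2 × 2793 = 3352 m
     = 3.352 km

D_f ≈ 3.35 km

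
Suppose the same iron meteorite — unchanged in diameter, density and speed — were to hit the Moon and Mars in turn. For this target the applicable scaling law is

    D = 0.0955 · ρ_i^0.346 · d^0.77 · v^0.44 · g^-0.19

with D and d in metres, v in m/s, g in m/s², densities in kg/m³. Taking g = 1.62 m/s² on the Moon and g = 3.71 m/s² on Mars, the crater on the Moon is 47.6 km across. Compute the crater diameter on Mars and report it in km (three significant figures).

All impactor-dependent factors cancel in the ratio, leaving D_Mars/D_Moon = (g_Mars/g_Moon)^-0.19.
(3.71/1.62)^-0.19 = 2.290^-0.19 = 0.8543
D_Mars = 0.8543 × 47.6 km = 40.7 km

D ≈ 40.7 km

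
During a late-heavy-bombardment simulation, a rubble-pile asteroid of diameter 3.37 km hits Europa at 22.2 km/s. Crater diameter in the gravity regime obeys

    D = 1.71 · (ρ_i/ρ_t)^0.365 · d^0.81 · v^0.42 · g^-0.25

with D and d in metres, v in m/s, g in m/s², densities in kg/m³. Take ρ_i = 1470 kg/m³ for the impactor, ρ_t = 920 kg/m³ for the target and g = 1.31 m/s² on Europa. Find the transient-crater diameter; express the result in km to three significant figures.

D ≈ 91.4 km

In SI units: d = 3370 m, v = 22200 m/s.
(ρ_i/ρ_t)^0.365 = (1470/920)^0.365 = 1.187
d^0.81 = 3370^0.81 = 720.1
v^0.42 = 22200^0.42 = 66.91
g^-0.25 = 1.31^-0.25 = 0.9347
D = 1.71 × 1.187 × 720.1 × 66.91 × 0.9347 = 91412 m
   = 91.41 km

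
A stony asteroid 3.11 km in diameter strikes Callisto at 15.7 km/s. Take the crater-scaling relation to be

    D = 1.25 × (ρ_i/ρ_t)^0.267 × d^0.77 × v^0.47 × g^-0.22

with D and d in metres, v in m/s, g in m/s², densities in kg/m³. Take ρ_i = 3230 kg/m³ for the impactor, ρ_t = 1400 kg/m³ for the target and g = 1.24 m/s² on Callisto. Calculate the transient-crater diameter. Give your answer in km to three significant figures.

In SI units: d = 3110 m, v = 15700 m/s.
(ρ_i/ρ_t)^0.267 = (3230/1400)^0.267 = 1.250
d^0.77 = 3110^0.77 = 489.1
v^0.47 = 15700^0.47 = 93.77
g^-0.22 = 1.24^-0.22 = 0.9538
D = 1.25 × 1.250 × 489.1 × 93.77 × 0.9538 = 68350 m
   = 68.35 km

D ≈ 68.4 km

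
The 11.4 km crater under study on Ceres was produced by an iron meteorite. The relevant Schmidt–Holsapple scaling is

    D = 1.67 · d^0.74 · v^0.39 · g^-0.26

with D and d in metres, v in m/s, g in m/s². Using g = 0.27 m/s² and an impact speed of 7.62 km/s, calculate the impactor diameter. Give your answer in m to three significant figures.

d ≈ 862 m

Rearranging for d: d = [D / (1.67 · 7620^0.39 · 0.27^-0.26)]^(1/0.74).
D = 11400 m.
7620^0.39 = 32.66
0.27^-0.26 = 1.406
Denominator = 1.67 × 32.66 × 1.406 = 76.69
D / 76.69 = 11400 / 76.69 = 148.7
d = 148.7^(1/0.74) = 148.7^1.3514 = 862.3 m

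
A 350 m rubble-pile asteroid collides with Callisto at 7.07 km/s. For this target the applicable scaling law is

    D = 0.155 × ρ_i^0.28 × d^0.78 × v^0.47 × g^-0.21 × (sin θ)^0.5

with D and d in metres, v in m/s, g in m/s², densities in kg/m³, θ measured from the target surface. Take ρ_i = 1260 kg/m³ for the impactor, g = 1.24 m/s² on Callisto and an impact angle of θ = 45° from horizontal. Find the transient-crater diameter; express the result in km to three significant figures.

D ≈ 5.72 km

In SI units: v = 7070 m/s.
ρ_i^0.28 = 1260^0.28 = 7.381
d^0.78 = 350^0.78 = 96.47
v^0.47 = 7070^0.47 = 64.45
g^-0.21 = 1.24^-0.21 = 0.9558
(sin 45°)^0.5 = 0.7071^0.5 = 0.8409
D = 0.155 × 7.381 × 96.47 × 64.45 × 0.9558 × 0.8409 = 5717 m
   = 5.717 km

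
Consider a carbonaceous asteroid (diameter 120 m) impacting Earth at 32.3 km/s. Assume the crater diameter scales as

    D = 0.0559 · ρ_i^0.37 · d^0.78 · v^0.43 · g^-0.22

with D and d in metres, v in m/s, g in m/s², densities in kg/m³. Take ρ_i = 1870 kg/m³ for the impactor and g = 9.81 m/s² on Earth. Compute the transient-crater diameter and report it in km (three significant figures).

In SI units: v = 32300 m/s.
ρ_i^0.37 = 1870^0.37 = 16.24
d^0.78 = 120^0.78 = 41.86
v^0.43 = 32300^0.43 = 86.89
g^-0.22 = 9.81^-0.22 = 0.6051
D = 0.0559 × 16.24 × 41.86 × 86.89 × 0.6051 = 1998 m
   = 1.998 km

D ≈ 2.00 km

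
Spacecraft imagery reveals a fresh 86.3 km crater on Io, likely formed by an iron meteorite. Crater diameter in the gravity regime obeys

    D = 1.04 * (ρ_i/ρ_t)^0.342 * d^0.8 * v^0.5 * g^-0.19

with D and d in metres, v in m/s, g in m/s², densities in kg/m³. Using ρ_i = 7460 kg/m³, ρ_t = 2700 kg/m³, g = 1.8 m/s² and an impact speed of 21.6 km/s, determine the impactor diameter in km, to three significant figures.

Rearranging for d: d = [D / (1.04 · (7460/2700)^0.342 · 21600^0.5 · 1.8^-0.19)]^(1/0.8).
D = 86300 m.
(7460/2700)^0.342 = 1.416
21600^0.5 = 147.0
1.8^-0.19 = 0.8943
Denominator = 1.04 × 1.416 × 147.0 × 0.8943 = 193.6
D / 193.6 = 86300 / 193.6 = 445.8
d = 445.8^(1/0.8) = 445.8^1.25 = 2048 m

d ≈ 2.05 km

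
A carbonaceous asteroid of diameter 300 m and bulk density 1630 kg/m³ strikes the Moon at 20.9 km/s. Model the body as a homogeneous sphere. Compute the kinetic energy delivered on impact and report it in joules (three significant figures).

E ≈ 5.03 × 10^18 J

v = 20900 m/s.
Mass m = (π/6) ρ d³ = (π/6) × 1630 × (300)³ = 2.304 × 10^10 kg
E = ½ m v² = 0.5 × 2.304 × 10^10 × (20900)² = 5.032 × 10^18 J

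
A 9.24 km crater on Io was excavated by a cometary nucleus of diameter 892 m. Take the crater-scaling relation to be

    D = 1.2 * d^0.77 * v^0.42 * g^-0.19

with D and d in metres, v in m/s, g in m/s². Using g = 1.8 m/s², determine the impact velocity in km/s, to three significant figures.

v ≈ 9.12 km/s

Rearranging for v: v = [D / (1.2 · 892^0.77 · 1.8^-0.19)]^(1/0.42).
D = 9240 m.
892^0.77 = 187.0
1.8^-0.19 = 0.8943
Denominator = 1.2 × 187.0 × 0.8943 = 200.7
D / 200.7 = 9240 / 200.7 = 46.04
v = 46.04^(1/0.42) = 46.04^2.381 = 9119 m/s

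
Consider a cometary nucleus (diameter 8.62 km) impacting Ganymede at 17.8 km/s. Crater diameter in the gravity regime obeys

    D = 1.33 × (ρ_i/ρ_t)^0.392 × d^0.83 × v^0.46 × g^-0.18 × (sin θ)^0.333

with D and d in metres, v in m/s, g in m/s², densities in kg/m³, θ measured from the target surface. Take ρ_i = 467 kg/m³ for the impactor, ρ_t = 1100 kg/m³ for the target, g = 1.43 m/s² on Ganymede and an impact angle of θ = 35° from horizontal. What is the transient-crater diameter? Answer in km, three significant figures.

D ≈ 123 km

In SI units: d = 8620 m, v = 17800 m/s.
(ρ_i/ρ_t)^0.392 = (467/1100)^0.392 = 0.7147
d^0.83 = 8620^0.83 = 1847
v^0.46 = 17800^0.46 = 90.20
g^-0.18 = 1.43^-0.18 = 0.9376
(sin 35°)^0.333 = 0.5736^0.333 = 0.8310
D = 1.33 × 0.7147 × 1847 × 90.20 × 0.9376 × 0.8310 = 1.234 × 10^5 m
   = 123.4 km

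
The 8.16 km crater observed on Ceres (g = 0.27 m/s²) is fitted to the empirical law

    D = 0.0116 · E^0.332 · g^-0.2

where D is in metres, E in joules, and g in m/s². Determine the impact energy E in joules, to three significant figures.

E ≈ 1.86 × 10^17 J

Rearranging: E = [D / (0.0116 · g^-0.2)]^(1/0.332).
D = 8160 m.
g^-0.2 = 0.27^-0.2 = 1.299
D / (0.0116 × 1.299) = 8160 / (0.01507) = 5.415 × 10^5
E = (5.415 × 10^5)^3.012 = 1.860 × 10^17 J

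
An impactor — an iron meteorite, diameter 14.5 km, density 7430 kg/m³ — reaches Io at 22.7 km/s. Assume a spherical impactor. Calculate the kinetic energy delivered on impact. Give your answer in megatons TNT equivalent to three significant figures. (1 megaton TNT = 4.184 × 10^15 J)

E ≈ 7.30 × 10^8 Mt TNT

d = 14500 m; v = 22700 m/s.
Mass m = (π/6) ρ d³ = (π/6) × 7430 × (14500)³ = 1.186 × 10^16 kg
E = ½ m v² = 0.5 × 1.186 × 10^16 × (22700)² = 3.056 × 10^24 J
   = 3.056 × 10^24 / 4.184×10^15 = 7.304 × 10^8 Mt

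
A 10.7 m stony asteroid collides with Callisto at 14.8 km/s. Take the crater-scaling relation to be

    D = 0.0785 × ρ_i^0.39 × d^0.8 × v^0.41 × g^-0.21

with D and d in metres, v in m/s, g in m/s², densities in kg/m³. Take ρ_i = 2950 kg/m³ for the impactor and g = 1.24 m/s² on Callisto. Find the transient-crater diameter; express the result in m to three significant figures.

D ≈ 578 m

In SI units: v = 14800 m/s.
ρ_i^0.39 = 2950^0.39 = 22.55
d^0.8 = 10.7^0.8 = 6.661
v^0.41 = 14800^0.41 = 51.26
g^-0.21 = 1.24^-0.21 = 0.9558
D = 0.0785 × 22.55 × 6.661 × 51.26 × 0.9558 = 577.7 m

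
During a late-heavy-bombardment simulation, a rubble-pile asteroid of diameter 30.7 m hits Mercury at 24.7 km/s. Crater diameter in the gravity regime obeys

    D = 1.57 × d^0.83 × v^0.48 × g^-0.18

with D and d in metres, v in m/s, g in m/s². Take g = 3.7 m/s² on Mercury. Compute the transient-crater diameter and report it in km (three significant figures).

D ≈ 2.73 km

In SI units: v = 24700 m/s.
d^0.83 = 30.7^0.83 = 17.15
v^0.48 = 24700^0.48 = 128.4
g^-0.18 = 3.7^-0.18 = 0.7902
D = 1.57 × 17.15 × 128.4 × 0.7902 = 2732 m
   = 2.732 km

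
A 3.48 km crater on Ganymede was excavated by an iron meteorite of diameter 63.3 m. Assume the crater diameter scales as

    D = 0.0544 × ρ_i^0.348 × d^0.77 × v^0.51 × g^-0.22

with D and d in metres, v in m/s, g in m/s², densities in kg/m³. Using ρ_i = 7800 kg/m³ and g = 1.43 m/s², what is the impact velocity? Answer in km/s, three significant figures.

Rearranging for v: v = [D / (0.0544 · 7800^0.348 · 63.3^0.77 · 1.43^-0.22)]^(1/0.51).
D = 3480 m.
7800^0.348 = 22.62
63.3^0.77 = 24.38
1.43^-0.22 = 0.9243
Denominator = 0.0544 × 22.62 × 24.38 × 0.9243 = 27.73
D / 27.73 = 3480 / 27.73 = 125.5
v = 125.5^(1/0.51) = 125.5^1.9608 = 13032 m/s

v ≈ 13.0 km/s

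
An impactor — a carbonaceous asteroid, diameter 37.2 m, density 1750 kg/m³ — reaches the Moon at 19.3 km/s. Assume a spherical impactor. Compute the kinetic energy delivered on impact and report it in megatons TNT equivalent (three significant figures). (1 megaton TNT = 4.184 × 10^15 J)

E ≈ 2.10 Mt TNT

v = 19300 m/s.
Mass m = (π/6) ρ d³ = (π/6) × 1750 × (37.2)³ = 4.717 × 10^7 kg
E = ½ m v² = 0.5 × 4.717 × 10^7 × (19300)² = 8.785 × 10^15 J
   = 8.785 × 10^15 / 4.184×10^15 = 2.100 Mt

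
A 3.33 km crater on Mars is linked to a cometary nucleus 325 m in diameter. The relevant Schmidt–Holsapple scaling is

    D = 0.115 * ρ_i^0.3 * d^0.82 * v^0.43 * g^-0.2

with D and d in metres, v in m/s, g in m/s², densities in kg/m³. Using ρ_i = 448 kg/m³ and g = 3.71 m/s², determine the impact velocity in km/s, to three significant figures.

Rearranging for v: v = [D / (0.115 · 448^0.3 · 325^0.82 · 3.71^-0.2)]^(1/0.43).
D = 3330 m.
448^0.3 = 6.243
325^0.82 = 114.7
3.71^-0.2 = 0.7694
Denominator = 0.115 × 6.243 × 114.7 × 0.7694 = 63.36
D / 63.36 = 3330 / 63.36 = 52.56
v = 52.56^(1/0.43) = 52.56^2.3256 = 10036 m/s

v ≈ 10.0 km/s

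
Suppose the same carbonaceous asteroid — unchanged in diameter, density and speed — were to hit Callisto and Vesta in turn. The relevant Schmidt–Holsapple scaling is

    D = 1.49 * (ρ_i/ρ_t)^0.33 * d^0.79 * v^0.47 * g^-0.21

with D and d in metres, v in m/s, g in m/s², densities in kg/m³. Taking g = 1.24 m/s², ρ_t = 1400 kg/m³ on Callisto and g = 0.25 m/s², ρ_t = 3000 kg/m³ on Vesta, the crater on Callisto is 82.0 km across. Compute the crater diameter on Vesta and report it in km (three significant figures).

D ≈ 89.3 km

The impactor-only factors (d, v, ρ_i) cancel in the ratio, leaving D_Vesta/D_Callisto = (g_Vesta/g_Callisto)^-0.21 · (ρ_t,Callisto/ρ_t,Vesta)^0.33.
(0.25/1.24)^-0.21 = 0.2016^-0.21 = 1.400
(1400/3000)^0.33 = 0.4667^0.33 = 0.7776
Ratio = 1.400 × 0.7776 = 1.089
D_Vesta = 1.089 × 82.0 km = 89.3 km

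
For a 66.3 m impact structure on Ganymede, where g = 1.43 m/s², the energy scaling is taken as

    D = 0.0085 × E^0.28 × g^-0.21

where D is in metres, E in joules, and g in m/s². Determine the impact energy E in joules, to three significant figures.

Rearranging: E = [D / (0.0085 · g^-0.21)]^(1/0.28).
g^-0.21 = 1.43^-0.21 = 0.9276
D / (0.0085 × 0.9276) = 66.3 / (7.885 × 10^-3) = 8.408 × 10^3
E = (8.408 × 10^3)^3.5714 = 1.039 × 10^14 J

E ≈ 1.04 × 10^14 J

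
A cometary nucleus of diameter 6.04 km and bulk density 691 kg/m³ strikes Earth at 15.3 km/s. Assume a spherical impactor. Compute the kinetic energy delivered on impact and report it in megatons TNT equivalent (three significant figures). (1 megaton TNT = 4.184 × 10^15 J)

d = 6040 m; v = 15300 m/s.
Mass m = (π/6) ρ d³ = (π/6) × 691 × (6040)³ = 7.972 × 10^13 kg
E = ½ m v² = 0.5 × 7.972 × 10^13 × (15300)² = 9.331 × 10^21 J
   = 9.331 × 10^21 / 4.184×10^15 = 2.230 × 10^6 Mt

E ≈ 2.23 × 10^6 Mt TNT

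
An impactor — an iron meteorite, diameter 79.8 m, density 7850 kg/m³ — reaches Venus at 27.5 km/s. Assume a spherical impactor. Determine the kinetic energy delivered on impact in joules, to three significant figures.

v = 27500 m/s.
Mass m = (π/6) ρ d³ = (π/6) × 7850 × (79.8)³ = 2.089 × 10^9 kg
E = ½ m v² = 0.5 × 2.089 × 10^9 × (27500)² = 7.899 × 10^17 J

E ≈ 7.90 × 10^17 J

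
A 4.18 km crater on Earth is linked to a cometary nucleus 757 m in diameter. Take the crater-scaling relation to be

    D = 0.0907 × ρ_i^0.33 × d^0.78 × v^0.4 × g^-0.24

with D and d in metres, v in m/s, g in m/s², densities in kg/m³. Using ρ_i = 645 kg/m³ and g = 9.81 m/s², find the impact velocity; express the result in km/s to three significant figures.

Rearranging for v: v = [D / (0.0907 · 645^0.33 · 757^0.78 · 9.81^-0.24)]^(1/0.4).
D = 4180 m.
645^0.33 = 8.456
757^0.78 = 176.1
9.81^-0.24 = 0.5781
Denominator = 0.0907 × 8.456 × 176.1 × 0.5781 = 78.08
D / 78.08 = 4180 / 78.08 = 53.53
v = 53.53^(1/0.4) = 53.53^2.5 = 20965 m/s

v ≈ 21.0 km/s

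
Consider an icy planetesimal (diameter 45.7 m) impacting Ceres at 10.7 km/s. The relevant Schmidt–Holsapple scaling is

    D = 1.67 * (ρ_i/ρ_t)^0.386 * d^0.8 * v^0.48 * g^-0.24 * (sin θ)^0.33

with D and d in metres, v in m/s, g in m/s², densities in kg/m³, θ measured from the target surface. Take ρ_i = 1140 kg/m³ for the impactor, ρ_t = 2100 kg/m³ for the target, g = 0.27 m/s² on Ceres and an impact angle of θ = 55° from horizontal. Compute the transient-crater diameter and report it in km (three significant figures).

D ≈ 3.09 km

In SI units: v = 10700 m/s.
(ρ_i/ρ_t)^0.386 = (1140/2100)^0.386 = 0.7899
d^0.8 = 45.7^0.8 = 21.28
v^0.48 = 10700^0.48 = 85.92
g^-0.24 = 0.27^-0.24 = 1.369
(sin 55°)^0.33 = 0.8192^0.33 = 0.9363
D = 1.67 × 0.7899 × 21.28 × 85.92 × 1.369 × 0.9363 = 3092 m
   = 3.092 km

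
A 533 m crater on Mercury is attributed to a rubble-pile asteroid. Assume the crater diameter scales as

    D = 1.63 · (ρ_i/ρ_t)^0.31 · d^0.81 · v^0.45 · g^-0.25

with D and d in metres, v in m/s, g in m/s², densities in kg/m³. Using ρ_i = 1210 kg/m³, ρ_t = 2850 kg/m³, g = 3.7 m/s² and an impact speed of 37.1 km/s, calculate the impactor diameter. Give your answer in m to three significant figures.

Rearranging for d: d = [D / (1.63 · (1210/2850)^0.31 · 37100^0.45 · 3.7^-0.25)]^(1/0.81).
(1210/2850)^0.31 = 0.7668
37100^0.45 = 113.8
3.7^-0.25 = 0.7210
Denominator = 1.63 × 0.7668 × 113.8 × 0.7210 = 102.6
D / 102.6 = 533 / 102.6 = 5.195
d = 5.195^(1/0.81) = 5.195^1.2346 = 7.646 m

d ≈ 7.65 m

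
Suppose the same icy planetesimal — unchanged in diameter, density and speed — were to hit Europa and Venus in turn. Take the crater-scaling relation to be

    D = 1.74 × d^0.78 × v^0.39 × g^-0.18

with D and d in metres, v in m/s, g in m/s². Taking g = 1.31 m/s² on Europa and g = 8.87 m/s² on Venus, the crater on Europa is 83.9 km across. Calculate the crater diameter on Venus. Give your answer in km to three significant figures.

D ≈ 59.5 km

All impactor-dependent factors cancel in the ratio, leaving D_Venus/D_Europa = (g_Venus/g_Europa)^-0.18.
(8.87/1.31)^-0.18 = 6.771^-0.18 = 0.7087
D_Venus = 0.7087 × 83.9 km = 59.5 km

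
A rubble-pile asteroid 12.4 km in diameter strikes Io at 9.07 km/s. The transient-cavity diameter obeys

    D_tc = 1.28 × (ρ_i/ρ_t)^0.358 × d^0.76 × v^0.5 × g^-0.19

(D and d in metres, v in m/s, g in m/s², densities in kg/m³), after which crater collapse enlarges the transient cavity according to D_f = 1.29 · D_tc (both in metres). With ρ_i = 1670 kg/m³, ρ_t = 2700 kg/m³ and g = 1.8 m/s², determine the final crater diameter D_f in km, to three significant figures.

In SI: d = 12400 m, v = 9070 m/s.
(ρ_i/ρ_t)^0.358 = (1670/2700)^0.358 = 0.8420
d^0.76 = 12400^0.76 = 1291
v^0.5 = 9070^0.5 = 95.24
g^-0.19 = 1.8^-0.19 = 0.8943
D_tc = 1.28 × 0.8420 × 1291 × 95.24 × 0.8943 = 1.185 × 10^5 m
D_f = 1.29 × 1.185 × 10^5 = 1.529 × 10^5 m
     = 152.9 km

D_f ≈ 153 km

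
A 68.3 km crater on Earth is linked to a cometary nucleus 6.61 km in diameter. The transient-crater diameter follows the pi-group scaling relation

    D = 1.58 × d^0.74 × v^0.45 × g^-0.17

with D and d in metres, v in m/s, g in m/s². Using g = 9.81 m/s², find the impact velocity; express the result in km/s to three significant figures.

v ≈ 24.8 km/s

Rearranging for v: v = [D / (1.58 · 6610^0.74 · 9.81^-0.17)]^(1/0.45).
D = 68300 m.
6610^0.74 = 671.4
9.81^-0.17 = 0.6783
Denominator = 1.58 × 671.4 × 0.6783 = 719.5
D / 719.5 = 68300 / 719.5 = 94.93
v = 94.93^(1/0.45) = 94.93^2.2222 = 24785 m/s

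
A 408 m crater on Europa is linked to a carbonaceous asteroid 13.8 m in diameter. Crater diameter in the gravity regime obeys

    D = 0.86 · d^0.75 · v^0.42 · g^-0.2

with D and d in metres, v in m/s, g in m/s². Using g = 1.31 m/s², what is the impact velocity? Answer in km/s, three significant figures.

Rearranging for v: v = [D / (0.86 · 13.8^0.75 · 1.31^-0.2)]^(1/0.42).
13.8^0.75 = 7.160
1.31^-0.2 = 0.9474
Denominator = 0.86 × 7.160 × 0.9474 = 5.834
D / 5.834 = 408 / 5.834 = 69.93
v = 69.93^(1/0.42) = 69.93^2.381 = 24669 m/s

v ≈ 24.7 km/s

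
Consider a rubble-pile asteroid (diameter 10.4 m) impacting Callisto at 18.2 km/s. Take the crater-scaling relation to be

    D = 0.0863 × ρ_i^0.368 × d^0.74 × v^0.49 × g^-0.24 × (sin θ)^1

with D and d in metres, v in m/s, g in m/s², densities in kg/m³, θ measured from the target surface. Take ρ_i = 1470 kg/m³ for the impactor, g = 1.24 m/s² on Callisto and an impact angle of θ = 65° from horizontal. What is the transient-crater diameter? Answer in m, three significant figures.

D ≈ 752 m

In SI units: v = 18200 m/s.
ρ_i^0.368 = 1470^0.368 = 14.64
d^0.74 = 10.4^0.74 = 5.657
v^0.49 = 18200^0.49 = 122.3
g^-0.24 = 1.24^-0.24 = 0.9497
(sin 65°)^1 = 0.9063^1 = 0.9063
D = 0.0863 × 14.64 × 5.657 × 122.3 × 0.9497 × 0.9063 = 752.4 m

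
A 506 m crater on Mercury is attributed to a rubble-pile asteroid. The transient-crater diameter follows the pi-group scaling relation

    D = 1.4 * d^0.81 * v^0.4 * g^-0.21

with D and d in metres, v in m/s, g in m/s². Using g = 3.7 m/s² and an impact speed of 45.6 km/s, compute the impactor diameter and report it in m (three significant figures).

d ≈ 10.1 m

Rearranging for d: d = [D / (1.4 · 45600^0.4 · 3.7^-0.21)]^(1/0.81).
45600^0.4 = 73.04
3.7^-0.21 = 0.7598
Denominator = 1.4 × 73.04 × 0.7598 = 77.69
D / 77.69 = 506 / 77.69 = 6.513
d = 6.513^(1/0.81) = 6.513^1.2346 = 10.11 m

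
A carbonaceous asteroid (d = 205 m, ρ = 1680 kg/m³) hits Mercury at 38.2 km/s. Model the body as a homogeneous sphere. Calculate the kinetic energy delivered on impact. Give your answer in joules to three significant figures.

E ≈ 5.53 × 10^18 J

v = 38200 m/s.
Mass m = (π/6) ρ d³ = (π/6) × 1680 × (205)³ = 7.578 × 10^9 kg
E = ½ m v² = 0.5 × 7.578 × 10^9 × (38200)² = 5.529 × 10^18 J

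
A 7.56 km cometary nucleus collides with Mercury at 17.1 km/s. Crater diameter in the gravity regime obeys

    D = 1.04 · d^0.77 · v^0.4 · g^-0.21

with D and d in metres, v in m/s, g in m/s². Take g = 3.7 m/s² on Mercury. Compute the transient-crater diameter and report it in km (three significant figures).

In SI units: d = 7560 m, v = 17100 m/s.
d^0.77 = 7560^0.77 = 969.3
v^0.4 = 17100^0.4 = 49.34
g^-0.21 = 3.7^-0.21 = 0.7598
D = 1.04 × 969.3 × 49.34 × 0.7598 = 37791 m
   = 37.79 km

D ≈ 37.8 km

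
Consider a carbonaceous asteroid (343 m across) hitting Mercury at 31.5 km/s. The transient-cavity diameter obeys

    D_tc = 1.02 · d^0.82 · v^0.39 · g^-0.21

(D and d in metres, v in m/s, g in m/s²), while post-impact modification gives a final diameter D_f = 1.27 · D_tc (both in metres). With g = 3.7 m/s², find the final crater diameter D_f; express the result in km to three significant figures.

D_f ≈ 6.70 km

v = 31500 m/s.
d^0.82 = 343^0.82 = 119.9
v^0.39 = 31500^0.39 = 56.80
g^-0.21 = 3.7^-0.21 = 0.7598
D_tc = 1.02 × 119.9 × 56.80 × 0.7598 = 5278 m
D_f = 1.27 × 5278 = 6703 m
     = 6.703 km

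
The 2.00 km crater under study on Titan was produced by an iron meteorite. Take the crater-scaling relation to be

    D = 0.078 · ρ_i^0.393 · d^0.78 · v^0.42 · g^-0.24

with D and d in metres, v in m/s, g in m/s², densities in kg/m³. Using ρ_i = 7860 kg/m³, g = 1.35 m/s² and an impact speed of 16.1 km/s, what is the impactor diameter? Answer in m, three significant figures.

Rearranging for d: d = [D / (0.078 · 7860^0.393 · 16100^0.42 · 1.35^-0.24)]^(1/0.78).
D = 2000 m.
7860^0.393 = 33.95
16100^0.42 = 58.46
1.35^-0.24 = 0.9305
Denominator = 0.078 × 33.95 × 58.46 × 0.9305 = 144.0
D / 144.0 = 2000 / 144.0 = 13.89
d = 13.89^(1/0.78) = 13.89^1.2821 = 29.18 m

d ≈ 29.2 m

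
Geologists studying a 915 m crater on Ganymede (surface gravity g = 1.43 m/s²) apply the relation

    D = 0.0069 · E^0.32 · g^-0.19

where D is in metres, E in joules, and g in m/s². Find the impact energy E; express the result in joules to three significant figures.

E ≈ 1.26 × 10^16 J

Rearranging: E = [D / (0.0069 · g^-0.19)]^(1/0.32).
g^-0.19 = 1.43^-0.19 = 0.9343
D / (0.0069 × 0.9343) = 915 / (6.447 × 10^-3) = 1.419 × 10^5
E = (1.419 × 10^5)^3.125 = 1.259 × 10^16 J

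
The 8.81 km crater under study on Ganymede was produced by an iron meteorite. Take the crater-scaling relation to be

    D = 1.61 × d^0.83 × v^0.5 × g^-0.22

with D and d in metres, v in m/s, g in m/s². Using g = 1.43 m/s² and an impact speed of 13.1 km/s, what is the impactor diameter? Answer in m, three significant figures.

Rearranging for d: d = [D / (1.61 · 13100^0.5 · 1.43^-0.22)]^(1/0.83).
D = 8810 m.
13100^0.5 = 114.5
1.43^-0.22 = 0.9243
Denominator = 1.61 × 114.5 × 0.9243 = 170.4
D / 170.4 = 8810 / 170.4 = 51.70
d = 51.70^(1/0.83) = 51.70^1.2048 = 116.0 m

d ≈ 116 m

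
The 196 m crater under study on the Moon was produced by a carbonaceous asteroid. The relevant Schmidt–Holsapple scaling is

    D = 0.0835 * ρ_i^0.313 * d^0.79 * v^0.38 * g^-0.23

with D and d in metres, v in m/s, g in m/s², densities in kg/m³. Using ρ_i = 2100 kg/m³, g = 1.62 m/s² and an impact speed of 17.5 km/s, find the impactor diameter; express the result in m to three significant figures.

d ≈ 9.34 m

Rearranging for d: d = [D / (0.0835 · 2100^0.313 · 17500^0.38 · 1.62^-0.23)]^(1/0.79).
2100^0.313 = 10.96
17500^0.38 = 40.96
1.62^-0.23 = 0.8950
Denominator = 0.0835 × 10.96 × 40.96 × 0.8950 = 33.55
D / 33.55 = 196 / 33.55 = 5.842
d = 5.842^(1/0.79) = 5.842^1.2658 = 9.339 m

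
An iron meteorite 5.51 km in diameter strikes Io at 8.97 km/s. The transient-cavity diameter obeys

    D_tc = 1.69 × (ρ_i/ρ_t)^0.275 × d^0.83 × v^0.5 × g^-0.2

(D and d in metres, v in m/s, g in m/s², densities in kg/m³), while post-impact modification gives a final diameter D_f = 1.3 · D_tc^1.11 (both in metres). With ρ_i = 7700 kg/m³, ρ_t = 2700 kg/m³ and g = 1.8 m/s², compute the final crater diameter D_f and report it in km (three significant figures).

D_f ≈ 1230 km

In SI: d = 5510 m, v = 8970 m/s.
(ρ_i/ρ_t)^0.275 = (7700/2700)^0.275 = 1.334
d^0.83 = 5510^0.83 = 1274
v^0.5 = 8970^0.5 = 94.71
g^-0.2 = 1.8^-0.2 = 0.8891
D_tc = 1.69 × 1.334 × 1274 × 94.71 × 0.8891 = 2.419 × 10^5 m
D_f = 1.3 × (2.419 × 10^5)^1.11 = 1.230 × 10^6 m
     = 1230 km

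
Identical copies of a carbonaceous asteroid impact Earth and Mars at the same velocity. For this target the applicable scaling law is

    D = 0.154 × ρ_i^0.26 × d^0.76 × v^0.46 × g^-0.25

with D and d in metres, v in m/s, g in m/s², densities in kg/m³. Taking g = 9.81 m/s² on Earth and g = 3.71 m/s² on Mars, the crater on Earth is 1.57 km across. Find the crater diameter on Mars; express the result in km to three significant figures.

D ≈ 2.00 km

All impactor-dependent factors cancel in the ratio, leaving D_Mars/D_Earth = (g_Mars/g_Earth)^-0.25.
(3.71/9.81)^-0.25 = 0.3782^-0.25 = 1.275
D_Mars = 1.275 × 1.57 km = 2.00 km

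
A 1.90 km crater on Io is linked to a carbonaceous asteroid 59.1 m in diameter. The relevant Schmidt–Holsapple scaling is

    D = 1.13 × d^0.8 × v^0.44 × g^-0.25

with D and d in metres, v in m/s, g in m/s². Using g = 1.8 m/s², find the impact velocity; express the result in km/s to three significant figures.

Rearranging for v: v = [D / (1.13 · 59.1^0.8 · 1.8^-0.25)]^(1/0.44).
D = 1900 m.
59.1^0.8 = 26.14
1.8^-0.25 = 0.8633
Denominator = 1.13 × 26.14 × 0.8633 = 25.50
D / 25.50 = 1900 / 25.50 = 74.51
v = 74.51^(1/0.44) = 74.51^2.2727 = 17988 m/s

v ≈ 18.0 km/s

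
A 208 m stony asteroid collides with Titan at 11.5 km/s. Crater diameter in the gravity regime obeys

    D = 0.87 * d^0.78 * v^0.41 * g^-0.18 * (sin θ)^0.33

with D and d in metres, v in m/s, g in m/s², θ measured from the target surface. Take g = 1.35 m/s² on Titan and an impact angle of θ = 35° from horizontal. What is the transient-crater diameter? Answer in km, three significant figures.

D ≈ 2.04 km

In SI units: v = 11500 m/s.
d^0.78 = 208^0.78 = 64.28
v^0.41 = 11500^0.41 = 46.23
g^-0.18 = 1.35^-0.18 = 0.9474
(sin 35°)^0.33 = 0.5736^0.33 = 0.8324
D = 0.87 × 64.28 × 46.23 × 0.9474 × 0.8324 = 2039 m
   = 2.039 km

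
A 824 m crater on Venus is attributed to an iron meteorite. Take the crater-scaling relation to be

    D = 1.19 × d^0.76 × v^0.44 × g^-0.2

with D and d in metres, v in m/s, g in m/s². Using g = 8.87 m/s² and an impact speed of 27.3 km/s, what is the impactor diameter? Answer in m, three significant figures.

d ≈ 26.2 m

Rearranging for d: d = [D / (1.19 · 27300^0.44 · 8.87^-0.2)]^(1/0.76).
27300^0.44 = 89.52
8.87^-0.2 = 0.6463
Denominator = 1.19 × 89.52 × 0.6463 = 68.85
D / 68.85 = 824 / 68.85 = 11.97
d = 11.97^(1/0.76) = 11.97^1.3158 = 26.22 m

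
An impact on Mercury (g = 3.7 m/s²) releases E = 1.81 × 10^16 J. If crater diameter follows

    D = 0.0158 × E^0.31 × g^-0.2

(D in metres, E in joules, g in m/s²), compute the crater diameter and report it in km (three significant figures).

E^0.31 = (1.81 × 10^16)^0.31 = 1.096 × 10^5
g^-0.2 = 3.7^-0.2 = 0.7698
D = 0.0158 × 1.096 × 10^5 × 0.7698 = 1333 m
   = 1.333 km

D ≈ 1.33 km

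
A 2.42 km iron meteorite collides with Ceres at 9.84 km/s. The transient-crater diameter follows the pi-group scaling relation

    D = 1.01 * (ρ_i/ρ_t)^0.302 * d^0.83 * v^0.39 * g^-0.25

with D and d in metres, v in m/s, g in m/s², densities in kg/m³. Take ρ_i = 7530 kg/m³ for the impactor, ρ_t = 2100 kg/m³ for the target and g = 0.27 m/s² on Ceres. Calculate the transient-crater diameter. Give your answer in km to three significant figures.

D ≈ 47.8 km

In SI units: d = 2420 m, v = 9840 m/s.
(ρ_i/ρ_t)^0.302 = (7530/2100)^0.302 = 1.471
d^0.83 = 2420^0.83 = 643.5
v^0.39 = 9840^0.39 = 36.08
g^-0.25 = 0.27^-0.25 = 1.387
D = 1.01 × 1.471 × 643.5 × 36.08 × 1.387 = 47844 m
   = 47.84 km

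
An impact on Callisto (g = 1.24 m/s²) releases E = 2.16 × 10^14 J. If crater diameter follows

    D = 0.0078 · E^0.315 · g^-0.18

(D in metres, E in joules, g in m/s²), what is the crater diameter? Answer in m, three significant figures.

E^0.315 = (2.16 × 10^14)^0.315 = 3.276 × 10^4
g^-0.18 = 1.24^-0.18 = 0.9620
D = 0.0078 × 3.276 × 10^4 × 0.9620 = 245.8 m

D ≈ 246 m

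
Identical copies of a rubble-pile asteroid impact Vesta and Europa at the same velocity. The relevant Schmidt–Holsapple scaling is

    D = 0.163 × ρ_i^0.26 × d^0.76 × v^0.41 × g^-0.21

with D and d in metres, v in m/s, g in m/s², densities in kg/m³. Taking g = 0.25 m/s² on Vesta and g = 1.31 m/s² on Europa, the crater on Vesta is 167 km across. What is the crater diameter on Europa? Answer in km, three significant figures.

D ≈ 118 km

All impactor-dependent factors cancel in the ratio, leaving D_Europa/D_Vesta = (g_Europa/g_Vesta)^-0.21.
(1.31/0.25)^-0.21 = 5.240^-0.21 = 0.7062
D_Europa = 0.7062 × 167 km = 118 km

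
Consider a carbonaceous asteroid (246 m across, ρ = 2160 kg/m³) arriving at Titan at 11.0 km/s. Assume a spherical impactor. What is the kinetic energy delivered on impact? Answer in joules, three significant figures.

E ≈ 1.02 × 10^18 J

v = 11000 m/s.
Mass m = (π/6) ρ d³ = (π/6) × 2160 × (246)³ = 1.684 × 10^10 kg
E = ½ m v² = 0.5 × 1.684 × 10^10 × (11000)² = 1.019 × 10^18 J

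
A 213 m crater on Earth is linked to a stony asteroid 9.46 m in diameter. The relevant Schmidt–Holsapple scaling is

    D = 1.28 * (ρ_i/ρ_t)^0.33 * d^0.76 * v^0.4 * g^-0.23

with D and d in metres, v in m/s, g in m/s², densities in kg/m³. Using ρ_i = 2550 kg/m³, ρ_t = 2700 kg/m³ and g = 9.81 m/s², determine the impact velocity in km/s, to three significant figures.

v ≈ 19.5 km/s

Rearranging for v: v = [D / (1.28 · (2550/2700)^0.33 · 9.46^0.76 · 9.81^-0.23)]^(1/0.4).
(2550/2700)^0.33 = 0.9813
9.46^0.76 = 5.517
9.81^-0.23 = 0.5914
Denominator = 1.28 × 0.9813 × 5.517 × 0.5914 = 4.098
D / 4.098 = 213 / 4.098 = 51.98
v = 51.98^(1/0.4) = 51.98^2.5 = 19480 m/s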